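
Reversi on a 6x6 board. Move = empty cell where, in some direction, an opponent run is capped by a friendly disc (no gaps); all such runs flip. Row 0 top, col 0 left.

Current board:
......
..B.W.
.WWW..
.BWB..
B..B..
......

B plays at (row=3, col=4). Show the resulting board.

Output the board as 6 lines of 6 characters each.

Answer: ......
..B.W.
.WWB..
.BWBB.
B..B..
......

Derivation:
Place B at (3,4); scan 8 dirs for brackets.
Dir NW: opp run (2,3) capped by B -> flip
Dir N: first cell '.' (not opp) -> no flip
Dir NE: first cell '.' (not opp) -> no flip
Dir W: first cell 'B' (not opp) -> no flip
Dir E: first cell '.' (not opp) -> no flip
Dir SW: first cell 'B' (not opp) -> no flip
Dir S: first cell '.' (not opp) -> no flip
Dir SE: first cell '.' (not opp) -> no flip
All flips: (2,3)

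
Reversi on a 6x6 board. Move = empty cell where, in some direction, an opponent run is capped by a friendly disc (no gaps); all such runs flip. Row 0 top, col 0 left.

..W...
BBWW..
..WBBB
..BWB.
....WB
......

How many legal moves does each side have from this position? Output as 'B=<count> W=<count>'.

Answer: B=8 W=7

Derivation:
-- B to move --
(0,1): flips 1 -> legal
(0,3): flips 1 -> legal
(0,4): no bracket -> illegal
(1,4): flips 2 -> legal
(2,1): flips 1 -> legal
(3,1): no bracket -> illegal
(3,5): no bracket -> illegal
(4,2): flips 1 -> legal
(4,3): flips 2 -> legal
(5,3): no bracket -> illegal
(5,4): flips 1 -> legal
(5,5): flips 3 -> legal
B mobility = 8
-- W to move --
(0,0): flips 1 -> legal
(0,1): no bracket -> illegal
(1,4): flips 2 -> legal
(1,5): flips 1 -> legal
(2,0): flips 1 -> legal
(2,1): no bracket -> illegal
(3,1): flips 1 -> legal
(3,5): flips 2 -> legal
(4,1): no bracket -> illegal
(4,2): flips 1 -> legal
(4,3): no bracket -> illegal
(5,4): no bracket -> illegal
(5,5): no bracket -> illegal
W mobility = 7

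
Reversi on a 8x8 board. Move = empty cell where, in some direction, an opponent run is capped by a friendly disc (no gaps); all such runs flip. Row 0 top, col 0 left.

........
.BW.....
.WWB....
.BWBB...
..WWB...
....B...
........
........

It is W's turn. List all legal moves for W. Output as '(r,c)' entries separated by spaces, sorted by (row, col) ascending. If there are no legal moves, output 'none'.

(0,0): flips 1 -> legal
(0,1): flips 1 -> legal
(0,2): no bracket -> illegal
(1,0): flips 1 -> legal
(1,3): flips 2 -> legal
(1,4): flips 1 -> legal
(2,0): flips 1 -> legal
(2,4): flips 2 -> legal
(2,5): flips 1 -> legal
(3,0): flips 1 -> legal
(3,5): flips 2 -> legal
(4,0): flips 1 -> legal
(4,1): flips 1 -> legal
(4,5): flips 3 -> legal
(5,3): no bracket -> illegal
(5,5): flips 2 -> legal
(6,3): no bracket -> illegal
(6,4): no bracket -> illegal
(6,5): flips 1 -> legal

Answer: (0,0) (0,1) (1,0) (1,3) (1,4) (2,0) (2,4) (2,5) (3,0) (3,5) (4,0) (4,1) (4,5) (5,5) (6,5)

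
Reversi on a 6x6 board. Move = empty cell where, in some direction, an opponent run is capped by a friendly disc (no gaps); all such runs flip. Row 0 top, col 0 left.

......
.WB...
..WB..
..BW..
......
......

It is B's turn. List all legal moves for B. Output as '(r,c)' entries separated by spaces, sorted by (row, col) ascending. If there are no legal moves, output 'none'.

Answer: (1,0) (2,1) (3,4) (4,3)

Derivation:
(0,0): no bracket -> illegal
(0,1): no bracket -> illegal
(0,2): no bracket -> illegal
(1,0): flips 1 -> legal
(1,3): no bracket -> illegal
(2,0): no bracket -> illegal
(2,1): flips 1 -> legal
(2,4): no bracket -> illegal
(3,1): no bracket -> illegal
(3,4): flips 1 -> legal
(4,2): no bracket -> illegal
(4,3): flips 1 -> legal
(4,4): no bracket -> illegal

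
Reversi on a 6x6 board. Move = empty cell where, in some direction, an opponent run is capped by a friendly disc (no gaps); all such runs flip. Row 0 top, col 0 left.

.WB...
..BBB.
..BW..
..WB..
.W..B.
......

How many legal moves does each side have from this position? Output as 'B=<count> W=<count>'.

-- B to move --
(0,0): flips 1 -> legal
(1,0): no bracket -> illegal
(1,1): no bracket -> illegal
(2,1): no bracket -> illegal
(2,4): flips 1 -> legal
(3,0): no bracket -> illegal
(3,1): flips 1 -> legal
(3,4): flips 1 -> legal
(4,0): no bracket -> illegal
(4,2): flips 1 -> legal
(4,3): no bracket -> illegal
(5,0): flips 3 -> legal
(5,1): no bracket -> illegal
(5,2): no bracket -> illegal
B mobility = 6
-- W to move --
(0,3): flips 2 -> legal
(0,4): no bracket -> illegal
(0,5): flips 1 -> legal
(1,1): no bracket -> illegal
(1,5): no bracket -> illegal
(2,1): flips 1 -> legal
(2,4): no bracket -> illegal
(2,5): no bracket -> illegal
(3,1): no bracket -> illegal
(3,4): flips 1 -> legal
(3,5): no bracket -> illegal
(4,2): no bracket -> illegal
(4,3): flips 1 -> legal
(4,5): no bracket -> illegal
(5,3): no bracket -> illegal
(5,4): no bracket -> illegal
(5,5): no bracket -> illegal
W mobility = 5

Answer: B=6 W=5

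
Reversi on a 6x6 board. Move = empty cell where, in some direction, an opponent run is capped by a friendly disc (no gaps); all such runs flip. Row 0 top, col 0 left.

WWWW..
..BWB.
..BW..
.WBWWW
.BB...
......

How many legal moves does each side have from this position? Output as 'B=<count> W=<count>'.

Answer: B=8 W=9

Derivation:
-- B to move --
(0,4): flips 1 -> legal
(1,0): no bracket -> illegal
(1,1): no bracket -> illegal
(2,0): flips 1 -> legal
(2,1): flips 1 -> legal
(2,4): flips 2 -> legal
(2,5): no bracket -> illegal
(3,0): flips 1 -> legal
(4,0): flips 1 -> legal
(4,3): no bracket -> illegal
(4,4): flips 1 -> legal
(4,5): flips 2 -> legal
B mobility = 8
-- W to move --
(0,4): no bracket -> illegal
(0,5): flips 1 -> legal
(1,1): flips 2 -> legal
(1,5): flips 1 -> legal
(2,1): flips 2 -> legal
(2,4): no bracket -> illegal
(2,5): flips 1 -> legal
(3,0): no bracket -> illegal
(4,0): no bracket -> illegal
(4,3): no bracket -> illegal
(5,0): flips 2 -> legal
(5,1): flips 2 -> legal
(5,2): flips 4 -> legal
(5,3): flips 1 -> legal
W mobility = 9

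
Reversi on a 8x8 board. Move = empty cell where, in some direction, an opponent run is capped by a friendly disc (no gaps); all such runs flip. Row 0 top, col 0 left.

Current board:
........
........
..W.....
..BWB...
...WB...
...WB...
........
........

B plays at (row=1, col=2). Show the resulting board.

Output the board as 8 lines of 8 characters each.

Place B at (1,2); scan 8 dirs for brackets.
Dir NW: first cell '.' (not opp) -> no flip
Dir N: first cell '.' (not opp) -> no flip
Dir NE: first cell '.' (not opp) -> no flip
Dir W: first cell '.' (not opp) -> no flip
Dir E: first cell '.' (not opp) -> no flip
Dir SW: first cell '.' (not opp) -> no flip
Dir S: opp run (2,2) capped by B -> flip
Dir SE: first cell '.' (not opp) -> no flip
All flips: (2,2)

Answer: ........
..B.....
..B.....
..BWB...
...WB...
...WB...
........
........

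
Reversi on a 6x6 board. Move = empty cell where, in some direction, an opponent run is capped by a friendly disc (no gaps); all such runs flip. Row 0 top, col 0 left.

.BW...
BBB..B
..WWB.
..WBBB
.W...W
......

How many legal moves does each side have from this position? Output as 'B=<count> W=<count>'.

-- B to move --
(0,3): flips 1 -> legal
(1,3): flips 1 -> legal
(1,4): no bracket -> illegal
(2,1): flips 2 -> legal
(3,0): no bracket -> illegal
(3,1): flips 1 -> legal
(4,0): no bracket -> illegal
(4,2): flips 2 -> legal
(4,3): no bracket -> illegal
(4,4): no bracket -> illegal
(5,0): no bracket -> illegal
(5,1): no bracket -> illegal
(5,2): no bracket -> illegal
(5,4): no bracket -> illegal
(5,5): flips 1 -> legal
B mobility = 6
-- W to move --
(0,0): flips 2 -> legal
(0,3): no bracket -> illegal
(0,4): no bracket -> illegal
(0,5): no bracket -> illegal
(1,3): no bracket -> illegal
(1,4): no bracket -> illegal
(2,0): flips 1 -> legal
(2,1): no bracket -> illegal
(2,5): flips 2 -> legal
(4,2): no bracket -> illegal
(4,3): flips 1 -> legal
(4,4): flips 1 -> legal
W mobility = 5

Answer: B=6 W=5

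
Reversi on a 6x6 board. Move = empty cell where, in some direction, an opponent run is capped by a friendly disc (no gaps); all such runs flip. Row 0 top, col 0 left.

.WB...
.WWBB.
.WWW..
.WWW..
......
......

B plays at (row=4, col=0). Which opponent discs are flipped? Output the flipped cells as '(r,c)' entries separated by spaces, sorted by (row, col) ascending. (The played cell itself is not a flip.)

Answer: (2,2) (3,1)

Derivation:
Dir NW: edge -> no flip
Dir N: first cell '.' (not opp) -> no flip
Dir NE: opp run (3,1) (2,2) capped by B -> flip
Dir W: edge -> no flip
Dir E: first cell '.' (not opp) -> no flip
Dir SW: edge -> no flip
Dir S: first cell '.' (not opp) -> no flip
Dir SE: first cell '.' (not opp) -> no flip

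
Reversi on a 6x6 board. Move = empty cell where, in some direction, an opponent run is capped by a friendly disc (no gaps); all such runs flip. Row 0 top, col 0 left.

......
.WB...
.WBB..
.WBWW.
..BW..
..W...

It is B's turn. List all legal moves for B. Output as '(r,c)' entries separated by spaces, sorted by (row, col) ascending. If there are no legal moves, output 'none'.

Answer: (0,0) (1,0) (2,0) (2,4) (3,0) (3,5) (4,0) (4,4) (4,5) (5,3) (5,4)

Derivation:
(0,0): flips 1 -> legal
(0,1): no bracket -> illegal
(0,2): no bracket -> illegal
(1,0): flips 2 -> legal
(2,0): flips 2 -> legal
(2,4): flips 1 -> legal
(2,5): no bracket -> illegal
(3,0): flips 2 -> legal
(3,5): flips 2 -> legal
(4,0): flips 1 -> legal
(4,1): no bracket -> illegal
(4,4): flips 2 -> legal
(4,5): flips 1 -> legal
(5,1): no bracket -> illegal
(5,3): flips 2 -> legal
(5,4): flips 1 -> legal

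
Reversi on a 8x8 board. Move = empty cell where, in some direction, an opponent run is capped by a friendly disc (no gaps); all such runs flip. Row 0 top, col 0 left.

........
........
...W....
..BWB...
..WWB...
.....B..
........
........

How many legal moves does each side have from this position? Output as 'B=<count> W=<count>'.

-- B to move --
(1,2): flips 1 -> legal
(1,3): no bracket -> illegal
(1,4): flips 1 -> legal
(2,2): flips 1 -> legal
(2,4): no bracket -> illegal
(3,1): no bracket -> illegal
(4,1): flips 2 -> legal
(5,1): no bracket -> illegal
(5,2): flips 2 -> legal
(5,3): no bracket -> illegal
(5,4): flips 1 -> legal
B mobility = 6
-- W to move --
(2,1): flips 1 -> legal
(2,2): flips 1 -> legal
(2,4): no bracket -> illegal
(2,5): flips 1 -> legal
(3,1): flips 1 -> legal
(3,5): flips 1 -> legal
(4,1): flips 1 -> legal
(4,5): flips 2 -> legal
(4,6): no bracket -> illegal
(5,3): no bracket -> illegal
(5,4): no bracket -> illegal
(5,6): no bracket -> illegal
(6,4): no bracket -> illegal
(6,5): no bracket -> illegal
(6,6): flips 2 -> legal
W mobility = 8

Answer: B=6 W=8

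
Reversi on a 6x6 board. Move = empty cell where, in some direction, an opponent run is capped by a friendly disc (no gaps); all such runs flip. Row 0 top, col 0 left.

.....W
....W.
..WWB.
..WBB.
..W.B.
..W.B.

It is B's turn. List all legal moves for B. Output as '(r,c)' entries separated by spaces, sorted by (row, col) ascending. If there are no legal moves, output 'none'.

(0,3): no bracket -> illegal
(0,4): flips 1 -> legal
(1,1): flips 1 -> legal
(1,2): flips 1 -> legal
(1,3): flips 1 -> legal
(1,5): no bracket -> illegal
(2,1): flips 2 -> legal
(2,5): no bracket -> illegal
(3,1): flips 1 -> legal
(4,1): no bracket -> illegal
(4,3): no bracket -> illegal
(5,1): flips 1 -> legal
(5,3): no bracket -> illegal

Answer: (0,4) (1,1) (1,2) (1,3) (2,1) (3,1) (5,1)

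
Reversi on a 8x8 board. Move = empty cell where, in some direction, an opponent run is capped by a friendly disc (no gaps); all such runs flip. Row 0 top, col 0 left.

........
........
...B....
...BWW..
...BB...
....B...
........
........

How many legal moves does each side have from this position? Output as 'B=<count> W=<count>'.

-- B to move --
(2,4): flips 1 -> legal
(2,5): flips 1 -> legal
(2,6): flips 1 -> legal
(3,6): flips 2 -> legal
(4,5): flips 1 -> legal
(4,6): no bracket -> illegal
B mobility = 5
-- W to move --
(1,2): flips 1 -> legal
(1,3): no bracket -> illegal
(1,4): no bracket -> illegal
(2,2): no bracket -> illegal
(2,4): no bracket -> illegal
(3,2): flips 1 -> legal
(4,2): no bracket -> illegal
(4,5): no bracket -> illegal
(5,2): flips 1 -> legal
(5,3): flips 1 -> legal
(5,5): no bracket -> illegal
(6,3): no bracket -> illegal
(6,4): flips 2 -> legal
(6,5): no bracket -> illegal
W mobility = 5

Answer: B=5 W=5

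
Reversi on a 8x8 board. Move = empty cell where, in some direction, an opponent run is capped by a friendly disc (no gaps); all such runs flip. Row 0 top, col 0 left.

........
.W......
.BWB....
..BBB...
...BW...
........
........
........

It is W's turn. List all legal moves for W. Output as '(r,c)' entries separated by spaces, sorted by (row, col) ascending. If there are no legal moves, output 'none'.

(1,0): no bracket -> illegal
(1,2): no bracket -> illegal
(1,3): no bracket -> illegal
(1,4): no bracket -> illegal
(2,0): flips 1 -> legal
(2,4): flips 2 -> legal
(2,5): no bracket -> illegal
(3,0): no bracket -> illegal
(3,1): flips 1 -> legal
(3,5): no bracket -> illegal
(4,1): no bracket -> illegal
(4,2): flips 2 -> legal
(4,5): no bracket -> illegal
(5,2): no bracket -> illegal
(5,3): no bracket -> illegal
(5,4): no bracket -> illegal

Answer: (2,0) (2,4) (3,1) (4,2)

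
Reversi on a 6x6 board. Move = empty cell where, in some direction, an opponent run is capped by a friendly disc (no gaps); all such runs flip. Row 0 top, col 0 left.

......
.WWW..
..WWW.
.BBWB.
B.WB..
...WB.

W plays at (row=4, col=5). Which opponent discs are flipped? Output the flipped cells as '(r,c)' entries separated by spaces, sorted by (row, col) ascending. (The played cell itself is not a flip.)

Dir NW: opp run (3,4) capped by W -> flip
Dir N: first cell '.' (not opp) -> no flip
Dir NE: edge -> no flip
Dir W: first cell '.' (not opp) -> no flip
Dir E: edge -> no flip
Dir SW: opp run (5,4), next=edge -> no flip
Dir S: first cell '.' (not opp) -> no flip
Dir SE: edge -> no flip

Answer: (3,4)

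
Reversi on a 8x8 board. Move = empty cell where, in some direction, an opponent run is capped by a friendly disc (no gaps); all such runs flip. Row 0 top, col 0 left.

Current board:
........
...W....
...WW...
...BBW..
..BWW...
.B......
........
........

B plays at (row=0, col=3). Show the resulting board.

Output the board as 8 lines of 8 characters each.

Place B at (0,3); scan 8 dirs for brackets.
Dir NW: edge -> no flip
Dir N: edge -> no flip
Dir NE: edge -> no flip
Dir W: first cell '.' (not opp) -> no flip
Dir E: first cell '.' (not opp) -> no flip
Dir SW: first cell '.' (not opp) -> no flip
Dir S: opp run (1,3) (2,3) capped by B -> flip
Dir SE: first cell '.' (not opp) -> no flip
All flips: (1,3) (2,3)

Answer: ...B....
...B....
...BW...
...BBW..
..BWW...
.B......
........
........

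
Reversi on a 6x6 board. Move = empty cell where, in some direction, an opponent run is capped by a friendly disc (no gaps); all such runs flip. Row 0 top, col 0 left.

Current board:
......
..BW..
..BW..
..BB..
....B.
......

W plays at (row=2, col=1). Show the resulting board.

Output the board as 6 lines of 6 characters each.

Answer: ......
..BW..
.WWW..
..BB..
....B.
......

Derivation:
Place W at (2,1); scan 8 dirs for brackets.
Dir NW: first cell '.' (not opp) -> no flip
Dir N: first cell '.' (not opp) -> no flip
Dir NE: opp run (1,2), next='.' -> no flip
Dir W: first cell '.' (not opp) -> no flip
Dir E: opp run (2,2) capped by W -> flip
Dir SW: first cell '.' (not opp) -> no flip
Dir S: first cell '.' (not opp) -> no flip
Dir SE: opp run (3,2), next='.' -> no flip
All flips: (2,2)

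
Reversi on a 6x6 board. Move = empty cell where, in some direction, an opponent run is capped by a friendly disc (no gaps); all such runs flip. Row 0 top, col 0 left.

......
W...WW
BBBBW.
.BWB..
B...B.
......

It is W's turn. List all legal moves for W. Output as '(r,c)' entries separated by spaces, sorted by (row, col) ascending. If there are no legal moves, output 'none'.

(1,1): no bracket -> illegal
(1,2): flips 1 -> legal
(1,3): no bracket -> illegal
(3,0): flips 2 -> legal
(3,4): flips 1 -> legal
(3,5): no bracket -> illegal
(4,1): no bracket -> illegal
(4,2): flips 1 -> legal
(4,3): no bracket -> illegal
(4,5): no bracket -> illegal
(5,0): no bracket -> illegal
(5,1): no bracket -> illegal
(5,3): no bracket -> illegal
(5,4): no bracket -> illegal
(5,5): no bracket -> illegal

Answer: (1,2) (3,0) (3,4) (4,2)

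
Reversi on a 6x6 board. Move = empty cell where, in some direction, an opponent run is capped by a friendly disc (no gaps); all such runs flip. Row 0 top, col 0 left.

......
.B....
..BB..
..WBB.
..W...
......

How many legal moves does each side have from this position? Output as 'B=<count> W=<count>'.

Answer: B=4 W=4

Derivation:
-- B to move --
(2,1): no bracket -> illegal
(3,1): flips 1 -> legal
(4,1): flips 1 -> legal
(4,3): no bracket -> illegal
(5,1): flips 1 -> legal
(5,2): flips 2 -> legal
(5,3): no bracket -> illegal
B mobility = 4
-- W to move --
(0,0): no bracket -> illegal
(0,1): no bracket -> illegal
(0,2): no bracket -> illegal
(1,0): no bracket -> illegal
(1,2): flips 1 -> legal
(1,3): no bracket -> illegal
(1,4): flips 1 -> legal
(2,0): no bracket -> illegal
(2,1): no bracket -> illegal
(2,4): flips 1 -> legal
(2,5): no bracket -> illegal
(3,1): no bracket -> illegal
(3,5): flips 2 -> legal
(4,3): no bracket -> illegal
(4,4): no bracket -> illegal
(4,5): no bracket -> illegal
W mobility = 4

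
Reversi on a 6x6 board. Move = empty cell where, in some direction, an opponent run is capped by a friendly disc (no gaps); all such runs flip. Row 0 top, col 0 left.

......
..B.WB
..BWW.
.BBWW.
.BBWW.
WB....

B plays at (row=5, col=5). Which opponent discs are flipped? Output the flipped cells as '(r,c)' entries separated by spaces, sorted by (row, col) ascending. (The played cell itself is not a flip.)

Dir NW: opp run (4,4) (3,3) capped by B -> flip
Dir N: first cell '.' (not opp) -> no flip
Dir NE: edge -> no flip
Dir W: first cell '.' (not opp) -> no flip
Dir E: edge -> no flip
Dir SW: edge -> no flip
Dir S: edge -> no flip
Dir SE: edge -> no flip

Answer: (3,3) (4,4)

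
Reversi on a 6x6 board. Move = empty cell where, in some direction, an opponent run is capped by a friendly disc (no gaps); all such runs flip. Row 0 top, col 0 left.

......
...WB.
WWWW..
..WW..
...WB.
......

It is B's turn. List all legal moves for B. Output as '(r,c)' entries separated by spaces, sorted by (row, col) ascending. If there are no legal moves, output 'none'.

Answer: (1,1) (1,2) (4,1) (4,2)

Derivation:
(0,2): no bracket -> illegal
(0,3): no bracket -> illegal
(0,4): no bracket -> illegal
(1,0): no bracket -> illegal
(1,1): flips 2 -> legal
(1,2): flips 1 -> legal
(2,4): no bracket -> illegal
(3,0): no bracket -> illegal
(3,1): no bracket -> illegal
(3,4): no bracket -> illegal
(4,1): flips 2 -> legal
(4,2): flips 1 -> legal
(5,2): no bracket -> illegal
(5,3): no bracket -> illegal
(5,4): no bracket -> illegal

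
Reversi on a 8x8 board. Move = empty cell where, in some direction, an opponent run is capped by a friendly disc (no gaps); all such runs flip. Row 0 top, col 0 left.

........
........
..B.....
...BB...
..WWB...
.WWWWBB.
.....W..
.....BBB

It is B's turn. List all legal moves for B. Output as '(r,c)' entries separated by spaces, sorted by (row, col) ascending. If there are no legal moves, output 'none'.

Answer: (3,2) (4,1) (5,0) (6,0) (6,1) (6,2) (6,3) (6,4) (7,4)

Derivation:
(3,1): no bracket -> illegal
(3,2): flips 3 -> legal
(4,0): no bracket -> illegal
(4,1): flips 2 -> legal
(4,5): no bracket -> illegal
(5,0): flips 4 -> legal
(6,0): flips 2 -> legal
(6,1): flips 2 -> legal
(6,2): flips 1 -> legal
(6,3): flips 2 -> legal
(6,4): flips 1 -> legal
(6,6): no bracket -> illegal
(7,4): flips 1 -> legal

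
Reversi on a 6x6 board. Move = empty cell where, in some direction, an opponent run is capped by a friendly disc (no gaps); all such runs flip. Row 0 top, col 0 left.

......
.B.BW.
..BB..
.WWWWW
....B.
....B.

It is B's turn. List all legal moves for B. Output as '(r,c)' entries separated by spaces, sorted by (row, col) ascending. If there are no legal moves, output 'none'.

Answer: (0,5) (1,5) (2,4) (4,0) (4,1) (4,2) (4,3) (4,5)

Derivation:
(0,3): no bracket -> illegal
(0,4): no bracket -> illegal
(0,5): flips 1 -> legal
(1,5): flips 1 -> legal
(2,0): no bracket -> illegal
(2,1): no bracket -> illegal
(2,4): flips 1 -> legal
(2,5): no bracket -> illegal
(3,0): no bracket -> illegal
(4,0): flips 1 -> legal
(4,1): flips 1 -> legal
(4,2): flips 1 -> legal
(4,3): flips 1 -> legal
(4,5): flips 1 -> legal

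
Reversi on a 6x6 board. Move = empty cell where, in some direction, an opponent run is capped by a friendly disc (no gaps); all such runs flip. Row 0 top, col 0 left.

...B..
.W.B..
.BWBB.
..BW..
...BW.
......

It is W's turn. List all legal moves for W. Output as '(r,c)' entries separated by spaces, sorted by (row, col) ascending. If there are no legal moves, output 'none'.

Answer: (0,4) (1,5) (2,0) (2,5) (3,1) (4,2) (5,3)

Derivation:
(0,2): no bracket -> illegal
(0,4): flips 1 -> legal
(1,0): no bracket -> illegal
(1,2): no bracket -> illegal
(1,4): no bracket -> illegal
(1,5): flips 1 -> legal
(2,0): flips 1 -> legal
(2,5): flips 2 -> legal
(3,0): no bracket -> illegal
(3,1): flips 2 -> legal
(3,4): no bracket -> illegal
(3,5): no bracket -> illegal
(4,1): no bracket -> illegal
(4,2): flips 2 -> legal
(5,2): no bracket -> illegal
(5,3): flips 1 -> legal
(5,4): no bracket -> illegal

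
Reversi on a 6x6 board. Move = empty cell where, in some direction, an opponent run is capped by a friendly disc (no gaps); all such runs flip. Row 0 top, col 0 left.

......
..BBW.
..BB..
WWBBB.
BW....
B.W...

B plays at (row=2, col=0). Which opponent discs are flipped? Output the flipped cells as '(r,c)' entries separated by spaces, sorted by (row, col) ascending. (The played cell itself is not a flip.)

Dir NW: edge -> no flip
Dir N: first cell '.' (not opp) -> no flip
Dir NE: first cell '.' (not opp) -> no flip
Dir W: edge -> no flip
Dir E: first cell '.' (not opp) -> no flip
Dir SW: edge -> no flip
Dir S: opp run (3,0) capped by B -> flip
Dir SE: opp run (3,1), next='.' -> no flip

Answer: (3,0)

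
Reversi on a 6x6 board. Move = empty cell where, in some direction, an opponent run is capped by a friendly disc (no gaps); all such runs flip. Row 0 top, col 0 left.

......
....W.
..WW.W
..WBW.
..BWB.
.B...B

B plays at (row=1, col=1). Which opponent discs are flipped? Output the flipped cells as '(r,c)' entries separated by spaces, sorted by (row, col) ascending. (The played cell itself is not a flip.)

Dir NW: first cell '.' (not opp) -> no flip
Dir N: first cell '.' (not opp) -> no flip
Dir NE: first cell '.' (not opp) -> no flip
Dir W: first cell '.' (not opp) -> no flip
Dir E: first cell '.' (not opp) -> no flip
Dir SW: first cell '.' (not opp) -> no flip
Dir S: first cell '.' (not opp) -> no flip
Dir SE: opp run (2,2) capped by B -> flip

Answer: (2,2)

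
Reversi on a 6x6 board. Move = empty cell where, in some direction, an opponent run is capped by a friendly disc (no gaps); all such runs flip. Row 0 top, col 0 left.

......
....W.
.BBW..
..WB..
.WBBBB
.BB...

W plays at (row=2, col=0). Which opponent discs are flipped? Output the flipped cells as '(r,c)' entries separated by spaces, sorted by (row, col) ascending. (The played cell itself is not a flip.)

Answer: (2,1) (2,2)

Derivation:
Dir NW: edge -> no flip
Dir N: first cell '.' (not opp) -> no flip
Dir NE: first cell '.' (not opp) -> no flip
Dir W: edge -> no flip
Dir E: opp run (2,1) (2,2) capped by W -> flip
Dir SW: edge -> no flip
Dir S: first cell '.' (not opp) -> no flip
Dir SE: first cell '.' (not opp) -> no flip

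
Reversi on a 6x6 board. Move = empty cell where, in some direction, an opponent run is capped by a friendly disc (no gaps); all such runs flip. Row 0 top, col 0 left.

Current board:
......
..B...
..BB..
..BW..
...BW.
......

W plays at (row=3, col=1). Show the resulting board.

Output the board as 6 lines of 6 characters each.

Answer: ......
..B...
..BB..
.WWW..
...BW.
......

Derivation:
Place W at (3,1); scan 8 dirs for brackets.
Dir NW: first cell '.' (not opp) -> no flip
Dir N: first cell '.' (not opp) -> no flip
Dir NE: opp run (2,2), next='.' -> no flip
Dir W: first cell '.' (not opp) -> no flip
Dir E: opp run (3,2) capped by W -> flip
Dir SW: first cell '.' (not opp) -> no flip
Dir S: first cell '.' (not opp) -> no flip
Dir SE: first cell '.' (not opp) -> no flip
All flips: (3,2)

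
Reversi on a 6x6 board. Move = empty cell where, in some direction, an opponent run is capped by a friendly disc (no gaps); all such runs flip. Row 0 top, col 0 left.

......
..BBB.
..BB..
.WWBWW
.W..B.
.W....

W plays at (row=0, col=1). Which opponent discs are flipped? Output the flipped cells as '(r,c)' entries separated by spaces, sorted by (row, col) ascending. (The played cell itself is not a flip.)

Answer: (1,2) (2,3)

Derivation:
Dir NW: edge -> no flip
Dir N: edge -> no flip
Dir NE: edge -> no flip
Dir W: first cell '.' (not opp) -> no flip
Dir E: first cell '.' (not opp) -> no flip
Dir SW: first cell '.' (not opp) -> no flip
Dir S: first cell '.' (not opp) -> no flip
Dir SE: opp run (1,2) (2,3) capped by W -> flip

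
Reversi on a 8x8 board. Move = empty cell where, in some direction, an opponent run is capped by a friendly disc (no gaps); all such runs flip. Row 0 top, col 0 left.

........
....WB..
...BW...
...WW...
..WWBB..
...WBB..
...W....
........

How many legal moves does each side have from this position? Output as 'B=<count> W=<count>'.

Answer: B=12 W=13

Derivation:
-- B to move --
(0,3): no bracket -> illegal
(0,4): flips 3 -> legal
(0,5): flips 1 -> legal
(1,3): flips 1 -> legal
(2,2): flips 1 -> legal
(2,5): flips 1 -> legal
(3,1): no bracket -> illegal
(3,2): flips 1 -> legal
(3,5): no bracket -> illegal
(4,1): flips 2 -> legal
(5,1): flips 3 -> legal
(5,2): flips 1 -> legal
(6,2): flips 1 -> legal
(6,4): no bracket -> illegal
(7,2): flips 1 -> legal
(7,3): flips 4 -> legal
(7,4): no bracket -> illegal
B mobility = 12
-- W to move --
(0,4): no bracket -> illegal
(0,5): no bracket -> illegal
(0,6): flips 1 -> legal
(1,2): flips 1 -> legal
(1,3): flips 1 -> legal
(1,6): flips 1 -> legal
(2,2): flips 1 -> legal
(2,5): no bracket -> illegal
(2,6): no bracket -> illegal
(3,2): flips 1 -> legal
(3,5): flips 1 -> legal
(3,6): flips 2 -> legal
(4,6): flips 2 -> legal
(5,6): flips 3 -> legal
(6,4): flips 2 -> legal
(6,5): flips 1 -> legal
(6,6): flips 2 -> legal
W mobility = 13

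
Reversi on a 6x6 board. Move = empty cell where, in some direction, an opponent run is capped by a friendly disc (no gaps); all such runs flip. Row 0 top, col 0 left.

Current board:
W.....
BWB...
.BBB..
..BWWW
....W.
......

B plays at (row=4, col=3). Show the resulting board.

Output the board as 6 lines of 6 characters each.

Place B at (4,3); scan 8 dirs for brackets.
Dir NW: first cell 'B' (not opp) -> no flip
Dir N: opp run (3,3) capped by B -> flip
Dir NE: opp run (3,4), next='.' -> no flip
Dir W: first cell '.' (not opp) -> no flip
Dir E: opp run (4,4), next='.' -> no flip
Dir SW: first cell '.' (not opp) -> no flip
Dir S: first cell '.' (not opp) -> no flip
Dir SE: first cell '.' (not opp) -> no flip
All flips: (3,3)

Answer: W.....
BWB...
.BBB..
..BBWW
...BW.
......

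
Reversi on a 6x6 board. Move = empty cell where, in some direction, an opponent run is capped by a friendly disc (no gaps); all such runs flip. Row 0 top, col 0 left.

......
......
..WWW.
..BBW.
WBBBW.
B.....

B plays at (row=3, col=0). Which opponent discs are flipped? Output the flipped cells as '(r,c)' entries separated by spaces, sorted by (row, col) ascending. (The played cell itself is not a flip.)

Answer: (4,0)

Derivation:
Dir NW: edge -> no flip
Dir N: first cell '.' (not opp) -> no flip
Dir NE: first cell '.' (not opp) -> no flip
Dir W: edge -> no flip
Dir E: first cell '.' (not opp) -> no flip
Dir SW: edge -> no flip
Dir S: opp run (4,0) capped by B -> flip
Dir SE: first cell 'B' (not opp) -> no flip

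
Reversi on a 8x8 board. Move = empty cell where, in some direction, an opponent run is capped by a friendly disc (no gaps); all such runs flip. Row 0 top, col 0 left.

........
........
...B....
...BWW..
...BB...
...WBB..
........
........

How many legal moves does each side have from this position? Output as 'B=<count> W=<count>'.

Answer: B=8 W=6

Derivation:
-- B to move --
(2,4): flips 1 -> legal
(2,5): flips 1 -> legal
(2,6): flips 1 -> legal
(3,6): flips 2 -> legal
(4,2): no bracket -> illegal
(4,5): flips 1 -> legal
(4,6): no bracket -> illegal
(5,2): flips 1 -> legal
(6,2): flips 1 -> legal
(6,3): flips 1 -> legal
(6,4): no bracket -> illegal
B mobility = 8
-- W to move --
(1,2): flips 1 -> legal
(1,3): flips 3 -> legal
(1,4): no bracket -> illegal
(2,2): no bracket -> illegal
(2,4): no bracket -> illegal
(3,2): flips 1 -> legal
(4,2): no bracket -> illegal
(4,5): no bracket -> illegal
(4,6): no bracket -> illegal
(5,2): flips 1 -> legal
(5,6): flips 2 -> legal
(6,3): no bracket -> illegal
(6,4): flips 2 -> legal
(6,5): no bracket -> illegal
(6,6): no bracket -> illegal
W mobility = 6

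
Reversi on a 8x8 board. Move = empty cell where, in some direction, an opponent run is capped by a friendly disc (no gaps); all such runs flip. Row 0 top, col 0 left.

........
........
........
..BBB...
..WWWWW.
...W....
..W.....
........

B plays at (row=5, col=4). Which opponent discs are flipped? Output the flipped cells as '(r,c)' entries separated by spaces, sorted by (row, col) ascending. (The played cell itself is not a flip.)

Dir NW: opp run (4,3) capped by B -> flip
Dir N: opp run (4,4) capped by B -> flip
Dir NE: opp run (4,5), next='.' -> no flip
Dir W: opp run (5,3), next='.' -> no flip
Dir E: first cell '.' (not opp) -> no flip
Dir SW: first cell '.' (not opp) -> no flip
Dir S: first cell '.' (not opp) -> no flip
Dir SE: first cell '.' (not opp) -> no flip

Answer: (4,3) (4,4)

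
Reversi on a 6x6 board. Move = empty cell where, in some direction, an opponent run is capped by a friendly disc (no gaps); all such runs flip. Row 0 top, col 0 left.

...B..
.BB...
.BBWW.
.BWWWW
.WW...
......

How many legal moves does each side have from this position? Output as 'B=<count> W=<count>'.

Answer: B=7 W=6

Derivation:
-- B to move --
(1,3): no bracket -> illegal
(1,4): no bracket -> illegal
(1,5): no bracket -> illegal
(2,5): flips 2 -> legal
(3,0): no bracket -> illegal
(4,0): no bracket -> illegal
(4,3): flips 1 -> legal
(4,4): flips 1 -> legal
(4,5): flips 2 -> legal
(5,0): no bracket -> illegal
(5,1): flips 1 -> legal
(5,2): flips 2 -> legal
(5,3): flips 1 -> legal
B mobility = 7
-- W to move --
(0,0): flips 2 -> legal
(0,1): flips 4 -> legal
(0,2): flips 2 -> legal
(0,4): no bracket -> illegal
(1,0): flips 1 -> legal
(1,3): no bracket -> illegal
(1,4): no bracket -> illegal
(2,0): flips 3 -> legal
(3,0): flips 1 -> legal
(4,0): no bracket -> illegal
W mobility = 6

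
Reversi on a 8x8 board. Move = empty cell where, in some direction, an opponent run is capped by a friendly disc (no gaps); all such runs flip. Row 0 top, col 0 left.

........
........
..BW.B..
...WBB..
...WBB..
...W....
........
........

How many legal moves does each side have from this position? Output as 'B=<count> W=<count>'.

Answer: B=6 W=8

Derivation:
-- B to move --
(1,2): flips 1 -> legal
(1,3): no bracket -> illegal
(1,4): no bracket -> illegal
(2,4): flips 1 -> legal
(3,2): flips 1 -> legal
(4,2): flips 1 -> legal
(5,2): flips 1 -> legal
(5,4): no bracket -> illegal
(6,2): flips 1 -> legal
(6,3): no bracket -> illegal
(6,4): no bracket -> illegal
B mobility = 6
-- W to move --
(1,1): flips 1 -> legal
(1,2): no bracket -> illegal
(1,3): no bracket -> illegal
(1,4): no bracket -> illegal
(1,5): no bracket -> illegal
(1,6): flips 2 -> legal
(2,1): flips 1 -> legal
(2,4): no bracket -> illegal
(2,6): flips 2 -> legal
(3,1): no bracket -> illegal
(3,2): no bracket -> illegal
(3,6): flips 2 -> legal
(4,6): flips 2 -> legal
(5,4): no bracket -> illegal
(5,5): flips 1 -> legal
(5,6): flips 2 -> legal
W mobility = 8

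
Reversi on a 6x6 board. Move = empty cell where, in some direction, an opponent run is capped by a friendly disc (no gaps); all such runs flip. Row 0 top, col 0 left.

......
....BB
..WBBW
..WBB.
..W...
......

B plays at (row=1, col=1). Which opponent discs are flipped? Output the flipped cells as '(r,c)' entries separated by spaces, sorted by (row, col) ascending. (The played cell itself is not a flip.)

Answer: (2,2)

Derivation:
Dir NW: first cell '.' (not opp) -> no flip
Dir N: first cell '.' (not opp) -> no flip
Dir NE: first cell '.' (not opp) -> no flip
Dir W: first cell '.' (not opp) -> no flip
Dir E: first cell '.' (not opp) -> no flip
Dir SW: first cell '.' (not opp) -> no flip
Dir S: first cell '.' (not opp) -> no flip
Dir SE: opp run (2,2) capped by B -> flip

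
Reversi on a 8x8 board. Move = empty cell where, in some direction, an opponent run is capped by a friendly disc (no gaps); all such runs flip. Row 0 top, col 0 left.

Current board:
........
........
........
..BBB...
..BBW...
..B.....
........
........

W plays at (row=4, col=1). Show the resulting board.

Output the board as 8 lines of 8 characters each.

Place W at (4,1); scan 8 dirs for brackets.
Dir NW: first cell '.' (not opp) -> no flip
Dir N: first cell '.' (not opp) -> no flip
Dir NE: opp run (3,2), next='.' -> no flip
Dir W: first cell '.' (not opp) -> no flip
Dir E: opp run (4,2) (4,3) capped by W -> flip
Dir SW: first cell '.' (not opp) -> no flip
Dir S: first cell '.' (not opp) -> no flip
Dir SE: opp run (5,2), next='.' -> no flip
All flips: (4,2) (4,3)

Answer: ........
........
........
..BBB...
.WWWW...
..B.....
........
........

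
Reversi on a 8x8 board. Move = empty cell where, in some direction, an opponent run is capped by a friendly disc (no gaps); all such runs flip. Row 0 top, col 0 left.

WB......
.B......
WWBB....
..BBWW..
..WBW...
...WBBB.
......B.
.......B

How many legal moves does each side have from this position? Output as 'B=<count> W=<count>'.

Answer: B=10 W=9

Derivation:
-- B to move --
(1,0): flips 1 -> legal
(1,2): no bracket -> illegal
(2,4): flips 2 -> legal
(2,5): flips 1 -> legal
(2,6): no bracket -> illegal
(3,0): no bracket -> illegal
(3,1): flips 1 -> legal
(3,6): flips 2 -> legal
(4,1): flips 1 -> legal
(4,5): flips 2 -> legal
(4,6): no bracket -> illegal
(5,1): flips 1 -> legal
(5,2): flips 2 -> legal
(6,2): no bracket -> illegal
(6,3): flips 1 -> legal
(6,4): no bracket -> illegal
B mobility = 10
-- W to move --
(0,2): flips 2 -> legal
(1,0): no bracket -> illegal
(1,2): flips 3 -> legal
(1,3): flips 3 -> legal
(1,4): no bracket -> illegal
(2,4): flips 3 -> legal
(3,1): flips 2 -> legal
(4,1): no bracket -> illegal
(4,5): no bracket -> illegal
(4,6): no bracket -> illegal
(4,7): no bracket -> illegal
(5,2): flips 1 -> legal
(5,7): flips 3 -> legal
(6,3): no bracket -> illegal
(6,4): flips 1 -> legal
(6,5): flips 3 -> legal
(6,7): no bracket -> illegal
(7,5): no bracket -> illegal
(7,6): no bracket -> illegal
W mobility = 9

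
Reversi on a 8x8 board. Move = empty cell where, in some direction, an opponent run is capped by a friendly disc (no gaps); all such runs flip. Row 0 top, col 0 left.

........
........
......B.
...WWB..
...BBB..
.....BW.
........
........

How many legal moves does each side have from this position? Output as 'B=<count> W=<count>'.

Answer: B=7 W=5

Derivation:
-- B to move --
(2,2): flips 1 -> legal
(2,3): flips 2 -> legal
(2,4): flips 1 -> legal
(2,5): flips 1 -> legal
(3,2): flips 2 -> legal
(4,2): no bracket -> illegal
(4,6): no bracket -> illegal
(4,7): no bracket -> illegal
(5,7): flips 1 -> legal
(6,5): no bracket -> illegal
(6,6): no bracket -> illegal
(6,7): flips 1 -> legal
B mobility = 7
-- W to move --
(1,5): no bracket -> illegal
(1,6): no bracket -> illegal
(1,7): no bracket -> illegal
(2,4): no bracket -> illegal
(2,5): no bracket -> illegal
(2,7): no bracket -> illegal
(3,2): no bracket -> illegal
(3,6): flips 1 -> legal
(3,7): no bracket -> illegal
(4,2): no bracket -> illegal
(4,6): no bracket -> illegal
(5,2): flips 1 -> legal
(5,3): flips 1 -> legal
(5,4): flips 2 -> legal
(6,4): no bracket -> illegal
(6,5): no bracket -> illegal
(6,6): flips 2 -> legal
W mobility = 5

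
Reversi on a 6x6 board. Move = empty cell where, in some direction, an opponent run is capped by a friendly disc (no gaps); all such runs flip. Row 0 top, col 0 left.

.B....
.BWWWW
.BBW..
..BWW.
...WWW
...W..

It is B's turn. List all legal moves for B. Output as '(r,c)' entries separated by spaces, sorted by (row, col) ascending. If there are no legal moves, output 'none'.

(0,2): flips 1 -> legal
(0,3): flips 1 -> legal
(0,4): flips 1 -> legal
(0,5): flips 2 -> legal
(2,4): flips 1 -> legal
(2,5): no bracket -> illegal
(3,5): flips 2 -> legal
(4,2): no bracket -> illegal
(5,2): no bracket -> illegal
(5,4): flips 1 -> legal
(5,5): flips 2 -> legal

Answer: (0,2) (0,3) (0,4) (0,5) (2,4) (3,5) (5,4) (5,5)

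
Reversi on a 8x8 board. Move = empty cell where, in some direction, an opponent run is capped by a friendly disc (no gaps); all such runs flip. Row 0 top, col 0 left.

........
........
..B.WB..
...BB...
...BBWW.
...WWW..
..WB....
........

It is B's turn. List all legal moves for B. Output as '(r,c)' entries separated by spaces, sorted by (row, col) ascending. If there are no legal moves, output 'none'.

(1,3): no bracket -> illegal
(1,4): flips 1 -> legal
(1,5): flips 1 -> legal
(2,3): flips 1 -> legal
(3,5): no bracket -> illegal
(3,6): flips 2 -> legal
(3,7): no bracket -> illegal
(4,2): no bracket -> illegal
(4,7): flips 2 -> legal
(5,1): no bracket -> illegal
(5,2): no bracket -> illegal
(5,6): flips 1 -> legal
(5,7): no bracket -> illegal
(6,1): flips 1 -> legal
(6,4): flips 1 -> legal
(6,5): flips 1 -> legal
(6,6): flips 1 -> legal
(7,1): flips 2 -> legal
(7,2): no bracket -> illegal
(7,3): no bracket -> illegal

Answer: (1,4) (1,5) (2,3) (3,6) (4,7) (5,6) (6,1) (6,4) (6,5) (6,6) (7,1)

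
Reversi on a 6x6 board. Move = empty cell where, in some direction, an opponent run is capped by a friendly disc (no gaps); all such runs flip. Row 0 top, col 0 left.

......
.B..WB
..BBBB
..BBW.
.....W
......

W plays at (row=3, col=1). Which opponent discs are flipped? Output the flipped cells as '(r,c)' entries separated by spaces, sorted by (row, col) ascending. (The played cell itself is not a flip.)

Answer: (3,2) (3,3)

Derivation:
Dir NW: first cell '.' (not opp) -> no flip
Dir N: first cell '.' (not opp) -> no flip
Dir NE: opp run (2,2), next='.' -> no flip
Dir W: first cell '.' (not opp) -> no flip
Dir E: opp run (3,2) (3,3) capped by W -> flip
Dir SW: first cell '.' (not opp) -> no flip
Dir S: first cell '.' (not opp) -> no flip
Dir SE: first cell '.' (not opp) -> no flip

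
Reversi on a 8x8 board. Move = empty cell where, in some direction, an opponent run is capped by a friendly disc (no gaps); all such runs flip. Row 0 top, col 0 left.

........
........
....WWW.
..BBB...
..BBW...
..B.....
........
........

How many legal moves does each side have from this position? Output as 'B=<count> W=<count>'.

-- B to move --
(1,3): no bracket -> illegal
(1,4): flips 1 -> legal
(1,5): flips 1 -> legal
(1,6): flips 1 -> legal
(1,7): no bracket -> illegal
(2,3): no bracket -> illegal
(2,7): no bracket -> illegal
(3,5): no bracket -> illegal
(3,6): no bracket -> illegal
(3,7): no bracket -> illegal
(4,5): flips 1 -> legal
(5,3): no bracket -> illegal
(5,4): flips 1 -> legal
(5,5): flips 1 -> legal
B mobility = 6
-- W to move --
(2,1): no bracket -> illegal
(2,2): flips 1 -> legal
(2,3): no bracket -> illegal
(3,1): no bracket -> illegal
(3,5): no bracket -> illegal
(4,1): flips 2 -> legal
(4,5): no bracket -> illegal
(5,1): flips 2 -> legal
(5,3): no bracket -> illegal
(5,4): no bracket -> illegal
(6,1): flips 3 -> legal
(6,2): no bracket -> illegal
(6,3): no bracket -> illegal
W mobility = 4

Answer: B=6 W=4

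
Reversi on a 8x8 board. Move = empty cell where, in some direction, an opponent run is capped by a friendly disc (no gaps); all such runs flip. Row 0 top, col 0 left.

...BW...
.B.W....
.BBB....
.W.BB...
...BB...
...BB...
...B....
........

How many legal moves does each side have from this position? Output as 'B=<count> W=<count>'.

-- B to move --
(0,2): no bracket -> illegal
(0,5): flips 1 -> legal
(1,2): no bracket -> illegal
(1,4): no bracket -> illegal
(1,5): no bracket -> illegal
(2,0): no bracket -> illegal
(2,4): no bracket -> illegal
(3,0): no bracket -> illegal
(3,2): no bracket -> illegal
(4,0): flips 1 -> legal
(4,1): flips 1 -> legal
(4,2): no bracket -> illegal
B mobility = 3
-- W to move --
(0,0): no bracket -> illegal
(0,1): flips 2 -> legal
(0,2): flips 1 -> legal
(1,0): no bracket -> illegal
(1,2): no bracket -> illegal
(1,4): no bracket -> illegal
(2,0): no bracket -> illegal
(2,4): no bracket -> illegal
(2,5): no bracket -> illegal
(3,0): no bracket -> illegal
(3,2): no bracket -> illegal
(3,5): no bracket -> illegal
(4,2): no bracket -> illegal
(4,5): no bracket -> illegal
(5,2): no bracket -> illegal
(5,5): no bracket -> illegal
(6,2): no bracket -> illegal
(6,4): no bracket -> illegal
(6,5): no bracket -> illegal
(7,2): no bracket -> illegal
(7,3): flips 5 -> legal
(7,4): no bracket -> illegal
W mobility = 3

Answer: B=3 W=3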